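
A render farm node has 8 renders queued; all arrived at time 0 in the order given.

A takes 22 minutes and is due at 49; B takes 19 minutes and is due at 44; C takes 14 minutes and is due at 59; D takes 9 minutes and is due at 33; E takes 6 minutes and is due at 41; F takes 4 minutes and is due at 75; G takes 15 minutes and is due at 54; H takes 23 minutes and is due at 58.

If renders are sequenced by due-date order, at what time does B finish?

EDD (increasing due date): D E B A G H C F.
D: 0→9
E: 9→15
B: 15→34

34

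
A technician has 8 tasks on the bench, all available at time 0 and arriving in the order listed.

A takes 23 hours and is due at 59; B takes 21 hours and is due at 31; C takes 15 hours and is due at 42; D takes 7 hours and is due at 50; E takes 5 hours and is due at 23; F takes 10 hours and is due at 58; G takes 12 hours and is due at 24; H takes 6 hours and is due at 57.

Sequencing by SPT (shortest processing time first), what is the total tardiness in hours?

SPT (increasing processing time): E H D F G C B A.
E: 0→5, due 23, tardiness 0
H: 5→11, due 57, tardiness 0
D: 11→18, due 50, tardiness 0
F: 18→28, due 58, tardiness 0
G: 28→40, due 24, tardiness 16
C: 40→55, due 42, tardiness 13
B: 55→76, due 31, tardiness 45
A: 76→99, due 59, tardiness 40
Sum = 0+0+0+0+16+13+45+40 = 114.

114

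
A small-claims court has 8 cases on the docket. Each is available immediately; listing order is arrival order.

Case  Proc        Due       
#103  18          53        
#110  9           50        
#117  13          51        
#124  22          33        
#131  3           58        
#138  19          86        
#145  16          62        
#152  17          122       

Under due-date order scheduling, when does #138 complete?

100

EDD (increasing due date): #124 #110 #117 #103 #131 #145 #138 #152.
#124: 0→22
#110: 22→31
#117: 31→44
#103: 44→62
#131: 62→65
#145: 65→81
#138: 81→100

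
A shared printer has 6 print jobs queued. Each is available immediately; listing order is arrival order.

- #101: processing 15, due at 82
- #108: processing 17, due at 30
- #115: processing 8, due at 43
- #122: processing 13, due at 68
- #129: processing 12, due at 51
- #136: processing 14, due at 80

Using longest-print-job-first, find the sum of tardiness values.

56

LPT (decreasing processing time): #108 #101 #136 #122 #129 #115.
#108: 0→17, due 30, tardiness 0
#101: 17→32, due 82, tardiness 0
#136: 32→46, due 80, tardiness 0
#122: 46→59, due 68, tardiness 0
#129: 59→71, due 51, tardiness 20
#115: 71→79, due 43, tardiness 36
Sum = 0+0+0+0+20+36 = 56.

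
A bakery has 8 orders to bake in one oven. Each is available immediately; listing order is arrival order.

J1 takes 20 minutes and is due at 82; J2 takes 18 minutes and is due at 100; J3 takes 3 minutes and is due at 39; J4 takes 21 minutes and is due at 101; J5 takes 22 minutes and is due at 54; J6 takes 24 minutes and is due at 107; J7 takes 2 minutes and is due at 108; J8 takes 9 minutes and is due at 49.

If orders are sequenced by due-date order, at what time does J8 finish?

12

EDD (increasing due date): J3 J8 J5 J1 J2 J4 J6 J7.
J3: 0→3
J8: 3→12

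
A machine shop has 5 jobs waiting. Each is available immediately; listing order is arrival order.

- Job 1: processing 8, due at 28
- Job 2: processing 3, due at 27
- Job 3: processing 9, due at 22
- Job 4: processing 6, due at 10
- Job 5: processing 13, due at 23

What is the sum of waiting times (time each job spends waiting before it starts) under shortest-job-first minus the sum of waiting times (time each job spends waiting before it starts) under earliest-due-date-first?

SPT (increasing processing time): Job 2 Job 4 Job 1 Job 3 Job 5.
Job 2: waits 0, runs 0→3
Job 4: waits 3, runs 3→9
Job 1: waits 9, runs 9→17
Job 3: waits 17, runs 17→26
Job 5: waits 26, runs 26→39
Sum = 0+3+9+17+26 = 55.
EDD (increasing due date): Job 4 Job 3 Job 5 Job 2 Job 1.
Job 4: waits 0, runs 0→6
Job 3: waits 6, runs 6→15
Job 5: waits 15, runs 15→28
Job 2: waits 28, runs 28→31
Job 1: waits 31, runs 31→39
Sum = 0+6+15+28+31 = 80.
Difference = 55 − 80 = -25.

-25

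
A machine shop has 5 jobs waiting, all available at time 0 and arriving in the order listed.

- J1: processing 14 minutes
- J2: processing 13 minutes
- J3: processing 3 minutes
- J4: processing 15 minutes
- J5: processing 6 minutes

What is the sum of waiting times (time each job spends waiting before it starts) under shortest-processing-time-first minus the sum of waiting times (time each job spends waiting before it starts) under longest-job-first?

SPT (increasing processing time): J3 J5 J2 J1 J4.
J3: waits 0, runs 0→3
J5: waits 3, runs 3→9
J2: waits 9, runs 9→22
J1: waits 22, runs 22→36
J4: waits 36, runs 36→51
Sum = 0+3+9+22+36 = 70.
LPT (decreasing processing time): J4 J1 J2 J5 J3.
J4: waits 0, runs 0→15
J1: waits 15, runs 15→29
J2: waits 29, runs 29→42
J5: waits 42, runs 42→48
J3: waits 48, runs 48→51
Sum = 0+15+29+42+48 = 134.
Difference = 70 − 134 = -64.

-64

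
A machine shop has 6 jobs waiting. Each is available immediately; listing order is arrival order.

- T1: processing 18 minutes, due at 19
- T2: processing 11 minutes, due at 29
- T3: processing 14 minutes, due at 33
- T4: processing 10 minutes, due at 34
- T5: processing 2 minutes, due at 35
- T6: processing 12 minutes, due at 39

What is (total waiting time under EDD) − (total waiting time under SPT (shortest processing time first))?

77

EDD (increasing due date): T1 T2 T3 T4 T5 T6.
T1: waits 0, runs 0→18
T2: waits 18, runs 18→29
T3: waits 29, runs 29→43
T4: waits 43, runs 43→53
T5: waits 53, runs 53→55
T6: waits 55, runs 55→67
Sum = 0+18+29+43+53+55 = 198.
SPT (increasing processing time): T5 T4 T2 T6 T3 T1.
T5: waits 0, runs 0→2
T4: waits 2, runs 2→12
T2: waits 12, runs 12→23
T6: waits 23, runs 23→35
T3: waits 35, runs 35→49
T1: waits 49, runs 49→67
Sum = 0+2+12+23+35+49 = 121.
Difference = 198 − 121 = 77.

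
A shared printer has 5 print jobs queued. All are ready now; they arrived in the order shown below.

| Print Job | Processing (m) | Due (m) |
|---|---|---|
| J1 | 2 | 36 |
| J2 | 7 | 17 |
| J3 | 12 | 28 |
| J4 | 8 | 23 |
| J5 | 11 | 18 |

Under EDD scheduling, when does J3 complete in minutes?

38

EDD (increasing due date): J2 J5 J4 J3 J1.
J2: 0→7
J5: 7→18
J4: 18→26
J3: 26→38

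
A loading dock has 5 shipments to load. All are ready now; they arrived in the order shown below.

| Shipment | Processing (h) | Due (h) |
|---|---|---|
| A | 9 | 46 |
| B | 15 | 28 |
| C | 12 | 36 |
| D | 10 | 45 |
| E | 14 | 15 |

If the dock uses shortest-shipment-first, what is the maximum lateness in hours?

32

SPT (increasing processing time): A D C E B.
A: 0→9, due 46, lateness -37
D: 9→19, due 45, lateness -26
C: 19→31, due 36, lateness -5
E: 31→45, due 15, lateness 30
B: 45→60, due 28, lateness 32
Maximum = 32.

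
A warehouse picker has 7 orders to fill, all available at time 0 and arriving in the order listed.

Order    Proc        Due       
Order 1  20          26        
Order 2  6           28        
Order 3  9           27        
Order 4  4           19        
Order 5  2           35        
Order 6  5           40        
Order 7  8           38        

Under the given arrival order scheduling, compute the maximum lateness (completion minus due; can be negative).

20

FIFO (arrival order): Order 1 Order 2 Order 3 Order 4 Order 5 Order 6 Order 7.
Order 1: 0→20, due 26, lateness -6
Order 2: 20→26, due 28, lateness -2
Order 3: 26→35, due 27, lateness 8
Order 4: 35→39, due 19, lateness 20
Order 5: 39→41, due 35, lateness 6
Order 6: 41→46, due 40, lateness 6
Order 7: 46→54, due 38, lateness 16
Maximum = 20.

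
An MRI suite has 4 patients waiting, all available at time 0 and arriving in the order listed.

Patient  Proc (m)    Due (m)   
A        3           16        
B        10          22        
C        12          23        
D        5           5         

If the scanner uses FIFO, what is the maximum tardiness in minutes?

FIFO (arrival order): A B C D.
A: 0→3, due 16, tardiness 0
B: 3→13, due 22, tardiness 0
C: 13→25, due 23, tardiness 2
D: 25→30, due 5, tardiness 25
Maximum = 25.

25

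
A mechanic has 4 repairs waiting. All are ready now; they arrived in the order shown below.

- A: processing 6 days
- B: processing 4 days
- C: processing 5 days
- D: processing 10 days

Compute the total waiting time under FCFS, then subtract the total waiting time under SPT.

3

FIFO (arrival order): A B C D.
A: waits 0, runs 0→6
B: waits 6, runs 6→10
C: waits 10, runs 10→15
D: waits 15, runs 15→25
Sum = 0+6+10+15 = 31.
SPT (increasing processing time): B C A D.
B: waits 0, runs 0→4
C: waits 4, runs 4→9
A: waits 9, runs 9→15
D: waits 15, runs 15→25
Sum = 0+4+9+15 = 28.
Difference = 31 − 28 = 3.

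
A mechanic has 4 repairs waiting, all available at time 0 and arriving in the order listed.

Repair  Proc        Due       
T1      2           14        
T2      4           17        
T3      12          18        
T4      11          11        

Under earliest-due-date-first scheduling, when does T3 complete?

29

EDD (increasing due date): T4 T1 T2 T3.
T4: 0→11
T1: 11→13
T2: 13→17
T3: 17→29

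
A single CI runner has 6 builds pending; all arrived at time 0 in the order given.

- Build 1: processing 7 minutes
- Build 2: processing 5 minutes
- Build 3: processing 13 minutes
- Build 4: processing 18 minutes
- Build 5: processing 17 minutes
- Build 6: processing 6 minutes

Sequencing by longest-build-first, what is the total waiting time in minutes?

LPT (decreasing processing time): Build 4 Build 5 Build 3 Build 1 Build 6 Build 2.
Build 4: waits 0, runs 0→18
Build 5: waits 18, runs 18→35
Build 3: waits 35, runs 35→48
Build 1: waits 48, runs 48→55
Build 6: waits 55, runs 55→61
Build 2: waits 61, runs 61→66
Sum = 0+18+35+48+55+61 = 217.

217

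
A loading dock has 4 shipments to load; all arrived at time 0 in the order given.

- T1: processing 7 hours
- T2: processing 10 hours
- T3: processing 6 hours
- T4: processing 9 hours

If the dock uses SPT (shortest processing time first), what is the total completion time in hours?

SPT (increasing processing time): T3 T1 T4 T2.
T3: 0→6
T1: 6→13
T4: 13→22
T2: 22→32
Sum = 6+13+22+32 = 73.

73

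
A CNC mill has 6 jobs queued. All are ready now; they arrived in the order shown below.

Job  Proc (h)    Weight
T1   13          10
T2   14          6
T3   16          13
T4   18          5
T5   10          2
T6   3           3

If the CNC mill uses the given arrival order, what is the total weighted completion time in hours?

FIFO (arrival order): T1 T2 T3 T4 T5 T6.
T1: finishes 13, weight 10, w·C = 130
T2: finishes 27, weight 6, w·C = 162
T3: finishes 43, weight 13, w·C = 559
T4: finishes 61, weight 5, w·C = 305
T5: finishes 71, weight 2, w·C = 142
T6: finishes 74, weight 3, w·C = 222
Sum = 130+162+559+305+142+222 = 1520.

1520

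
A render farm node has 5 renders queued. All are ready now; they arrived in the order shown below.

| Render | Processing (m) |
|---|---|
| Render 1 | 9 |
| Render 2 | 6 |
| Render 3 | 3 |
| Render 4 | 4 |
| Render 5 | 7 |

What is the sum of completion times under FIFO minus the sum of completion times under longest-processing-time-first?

-9

FIFO (arrival order): Render 1 Render 2 Render 3 Render 4 Render 5.
Render 1: 0→9
Render 2: 9→15
Render 3: 15→18
Render 4: 18→22
Render 5: 22→29
Sum = 9+15+18+22+29 = 93.
LPT (decreasing processing time): Render 1 Render 5 Render 2 Render 4 Render 3.
Render 1: 0→9
Render 5: 9→16
Render 2: 16→22
Render 4: 22→26
Render 3: 26→29
Sum = 9+16+22+26+29 = 102.
Difference = 93 − 102 = -9.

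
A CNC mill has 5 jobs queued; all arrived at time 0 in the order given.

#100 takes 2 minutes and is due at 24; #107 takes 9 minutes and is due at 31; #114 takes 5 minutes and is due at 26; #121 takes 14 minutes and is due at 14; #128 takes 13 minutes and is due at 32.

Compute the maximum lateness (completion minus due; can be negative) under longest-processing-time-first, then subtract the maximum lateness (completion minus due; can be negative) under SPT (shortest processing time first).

-10

LPT (decreasing processing time): #121 #128 #107 #114 #100.
#121: 0→14, due 14, lateness 0
#128: 14→27, due 32, lateness -5
#107: 27→36, due 31, lateness 5
#114: 36→41, due 26, lateness 15
#100: 41→43, due 24, lateness 19
Maximum = 19.
SPT (increasing processing time): #100 #114 #107 #128 #121.
#100: 0→2, due 24, lateness -22
#114: 2→7, due 26, lateness -19
#107: 7→16, due 31, lateness -15
#128: 16→29, due 32, lateness -3
#121: 29→43, due 14, lateness 29
Maximum = 29.
Difference = 19 − 29 = -10.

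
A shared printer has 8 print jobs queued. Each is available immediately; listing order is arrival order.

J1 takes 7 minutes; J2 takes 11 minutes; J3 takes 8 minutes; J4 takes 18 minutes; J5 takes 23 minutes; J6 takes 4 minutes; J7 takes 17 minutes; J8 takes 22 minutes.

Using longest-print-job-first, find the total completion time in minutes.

617

LPT (decreasing processing time): J5 J8 J4 J7 J2 J3 J1 J6.
J5: 0→23
J8: 23→45
J4: 45→63
J7: 63→80
J2: 80→91
J3: 91→99
J1: 99→106
J6: 106→110
Sum = 23+45+63+80+91+99+106+110 = 617.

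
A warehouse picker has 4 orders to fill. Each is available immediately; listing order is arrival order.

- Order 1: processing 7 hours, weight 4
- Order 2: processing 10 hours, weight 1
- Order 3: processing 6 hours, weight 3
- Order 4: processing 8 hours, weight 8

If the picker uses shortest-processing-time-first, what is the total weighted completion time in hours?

SPT (increasing processing time): Order 3 Order 1 Order 4 Order 2.
Order 3: finishes 6, weight 3, w·C = 18
Order 1: finishes 13, weight 4, w·C = 52
Order 4: finishes 21, weight 8, w·C = 168
Order 2: finishes 31, weight 1, w·C = 31
Sum = 18+52+168+31 = 269.

269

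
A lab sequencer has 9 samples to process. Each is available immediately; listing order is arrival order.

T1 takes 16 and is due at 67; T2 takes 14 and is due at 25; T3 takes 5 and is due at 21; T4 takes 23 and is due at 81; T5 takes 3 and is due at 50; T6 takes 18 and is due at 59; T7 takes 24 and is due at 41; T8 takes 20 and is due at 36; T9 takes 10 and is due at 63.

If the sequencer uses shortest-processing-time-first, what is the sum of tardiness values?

184

SPT (increasing processing time): T5 T3 T9 T2 T1 T6 T8 T4 T7.
T5: 0→3, due 50, tardiness 0
T3: 3→8, due 21, tardiness 0
T9: 8→18, due 63, tardiness 0
T2: 18→32, due 25, tardiness 7
T1: 32→48, due 67, tardiness 0
T6: 48→66, due 59, tardiness 7
T8: 66→86, due 36, tardiness 50
T4: 86→109, due 81, tardiness 28
T7: 109→133, due 41, tardiness 92
Sum = 0+0+0+7+0+7+50+28+92 = 184.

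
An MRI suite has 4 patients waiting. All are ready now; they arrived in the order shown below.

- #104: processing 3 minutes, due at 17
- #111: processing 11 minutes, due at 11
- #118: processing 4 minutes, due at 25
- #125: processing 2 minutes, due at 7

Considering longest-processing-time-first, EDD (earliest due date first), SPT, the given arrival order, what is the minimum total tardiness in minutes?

LPT (decreasing processing time): #111 #118 #104 #125.
#111: 0→11, due 11, tardiness 0
#118: 11→15, due 25, tardiness 0
#104: 15→18, due 17, tardiness 1
#125: 18→20, due 7, tardiness 13
Sum = 0+0+1+13 = 14.
EDD (increasing due date): #125 #111 #104 #118.
#125: 0→2, due 7, tardiness 0
#111: 2→13, due 11, tardiness 2
#104: 13→16, due 17, tardiness 0
#118: 16→20, due 25, tardiness 0
Sum = 0+2+0+0 = 2.
SPT (increasing processing time): #125 #104 #118 #111.
#125: 0→2, due 7, tardiness 0
#104: 2→5, due 17, tardiness 0
#118: 5→9, due 25, tardiness 0
#111: 9→20, due 11, tardiness 9
Sum = 0+0+0+9 = 9.
FIFO (arrival order): #104 #111 #118 #125.
#104: 0→3, due 17, tardiness 0
#111: 3→14, due 11, tardiness 3
#118: 14→18, due 25, tardiness 0
#125: 18→20, due 7, tardiness 13
Sum = 0+3+0+13 = 16.
LPT 14, EDD 2, SPT 9, FIFO 16 → minimum 2.

2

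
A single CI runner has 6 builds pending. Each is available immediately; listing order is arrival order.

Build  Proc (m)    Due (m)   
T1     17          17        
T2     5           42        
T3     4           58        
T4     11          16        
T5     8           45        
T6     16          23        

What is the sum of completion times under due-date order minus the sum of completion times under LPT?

-14

EDD (increasing due date): T4 T1 T6 T2 T5 T3.
T4: 0→11
T1: 11→28
T6: 28→44
T2: 44→49
T5: 49→57
T3: 57→61
Sum = 11+28+44+49+57+61 = 250.
LPT (decreasing processing time): T1 T6 T4 T5 T2 T3.
T1: 0→17
T6: 17→33
T4: 33→44
T5: 44→52
T2: 52→57
T3: 57→61
Sum = 17+33+44+52+57+61 = 264.
Difference = 250 − 264 = -14.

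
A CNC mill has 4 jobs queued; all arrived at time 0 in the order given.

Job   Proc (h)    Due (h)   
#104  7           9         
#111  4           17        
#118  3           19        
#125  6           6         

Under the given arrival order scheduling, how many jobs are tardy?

1

FIFO (arrival order): #104 #111 #118 #125.
#104: 0→7, due 9, tardiness 0
#111: 7→11, due 17, tardiness 0
#118: 11→14, due 19, tardiness 0
#125: 14→20, due 6, tardiness 14
Late jobs: 1.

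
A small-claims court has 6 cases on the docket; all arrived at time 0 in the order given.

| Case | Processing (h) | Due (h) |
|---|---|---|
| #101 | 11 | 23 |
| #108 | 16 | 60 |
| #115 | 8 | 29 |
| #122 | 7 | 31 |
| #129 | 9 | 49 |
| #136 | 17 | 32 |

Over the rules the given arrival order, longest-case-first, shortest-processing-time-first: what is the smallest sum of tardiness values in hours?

48

FIFO (arrival order): #101 #108 #115 #122 #129 #136.
#101: 0→11, due 23, tardiness 0
#108: 11→27, due 60, tardiness 0
#115: 27→35, due 29, tardiness 6
#122: 35→42, due 31, tardiness 11
#129: 42→51, due 49, tardiness 2
#136: 51→68, due 32, tardiness 36
Sum = 0+0+6+11+2+36 = 55.
LPT (decreasing processing time): #136 #108 #101 #129 #115 #122.
#136: 0→17, due 32, tardiness 0
#108: 17→33, due 60, tardiness 0
#101: 33→44, due 23, tardiness 21
#129: 44→53, due 49, tardiness 4
#115: 53→61, due 29, tardiness 32
#122: 61→68, due 31, tardiness 37
Sum = 0+0+21+4+32+37 = 94.
SPT (increasing processing time): #122 #115 #129 #101 #108 #136.
#122: 0→7, due 31, tardiness 0
#115: 7→15, due 29, tardiness 0
#129: 15→24, due 49, tardiness 0
#101: 24→35, due 23, tardiness 12
#108: 35→51, due 60, tardiness 0
#136: 51→68, due 32, tardiness 36
Sum = 0+0+0+12+0+36 = 48.
FIFO 55, LPT 94, SPT 48 → minimum 48.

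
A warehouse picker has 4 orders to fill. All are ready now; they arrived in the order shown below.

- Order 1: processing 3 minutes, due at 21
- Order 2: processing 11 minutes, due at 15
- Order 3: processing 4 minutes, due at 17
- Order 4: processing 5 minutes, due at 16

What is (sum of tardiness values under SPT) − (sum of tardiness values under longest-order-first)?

SPT (increasing processing time): Order 1 Order 3 Order 4 Order 2.
Order 1: 0→3, due 21, tardiness 0
Order 3: 3→7, due 17, tardiness 0
Order 4: 7→12, due 16, tardiness 0
Order 2: 12→23, due 15, tardiness 8
Sum = 0+0+0+8 = 8.
LPT (decreasing processing time): Order 2 Order 4 Order 3 Order 1.
Order 2: 0→11, due 15, tardiness 0
Order 4: 11→16, due 16, tardiness 0
Order 3: 16→20, due 17, tardiness 3
Order 1: 20→23, due 21, tardiness 2
Sum = 0+0+3+2 = 5.
Difference = 8 − 5 = 3.

3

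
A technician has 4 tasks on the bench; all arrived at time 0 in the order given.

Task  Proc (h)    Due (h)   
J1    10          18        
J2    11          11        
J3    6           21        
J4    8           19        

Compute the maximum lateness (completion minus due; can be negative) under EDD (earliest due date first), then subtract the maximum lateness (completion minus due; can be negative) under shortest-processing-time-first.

-10

EDD (increasing due date): J2 J1 J4 J3.
J2: 0→11, due 11, lateness 0
J1: 11→21, due 18, lateness 3
J4: 21→29, due 19, lateness 10
J3: 29→35, due 21, lateness 14
Maximum = 14.
SPT (increasing processing time): J3 J4 J1 J2.
J3: 0→6, due 21, lateness -15
J4: 6→14, due 19, lateness -5
J1: 14→24, due 18, lateness 6
J2: 24→35, due 11, lateness 24
Maximum = 24.
Difference = 14 − 24 = -10.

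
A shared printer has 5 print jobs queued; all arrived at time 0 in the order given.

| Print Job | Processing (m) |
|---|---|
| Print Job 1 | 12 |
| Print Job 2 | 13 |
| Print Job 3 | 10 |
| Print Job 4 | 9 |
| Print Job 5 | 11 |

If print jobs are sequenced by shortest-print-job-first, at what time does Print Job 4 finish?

9

SPT (increasing processing time): Print Job 4 Print Job 3 Print Job 5 Print Job 1 Print Job 2.
Print Job 4: 0→9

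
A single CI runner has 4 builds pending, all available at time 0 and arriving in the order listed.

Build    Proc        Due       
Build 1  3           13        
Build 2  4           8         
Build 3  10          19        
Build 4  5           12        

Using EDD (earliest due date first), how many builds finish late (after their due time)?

EDD (increasing due date): Build 2 Build 4 Build 1 Build 3.
Build 2: 0→4, due 8, tardiness 0
Build 4: 4→9, due 12, tardiness 0
Build 1: 9→12, due 13, tardiness 0
Build 3: 12→22, due 19, tardiness 3
Late builds: 1.

1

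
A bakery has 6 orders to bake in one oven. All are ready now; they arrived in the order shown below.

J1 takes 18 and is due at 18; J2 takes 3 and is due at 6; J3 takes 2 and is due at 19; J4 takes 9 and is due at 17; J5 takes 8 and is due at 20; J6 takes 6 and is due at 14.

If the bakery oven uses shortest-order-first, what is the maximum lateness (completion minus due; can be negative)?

28

SPT (increasing processing time): J3 J2 J6 J5 J4 J1.
J3: 0→2, due 19, lateness -17
J2: 2→5, due 6, lateness -1
J6: 5→11, due 14, lateness -3
J5: 11→19, due 20, lateness -1
J4: 19→28, due 17, lateness 11
J1: 28→46, due 18, lateness 28
Maximum = 28.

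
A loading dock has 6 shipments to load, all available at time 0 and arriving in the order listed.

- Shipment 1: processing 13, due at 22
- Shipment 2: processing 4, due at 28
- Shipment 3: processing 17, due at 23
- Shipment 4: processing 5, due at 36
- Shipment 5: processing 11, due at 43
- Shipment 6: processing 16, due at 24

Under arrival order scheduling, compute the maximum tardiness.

FIFO (arrival order): Shipment 1 Shipment 2 Shipment 3 Shipment 4 Shipment 5 Shipment 6.
Shipment 1: 0→13, due 22, tardiness 0
Shipment 2: 13→17, due 28, tardiness 0
Shipment 3: 17→34, due 23, tardiness 11
Shipment 4: 34→39, due 36, tardiness 3
Shipment 5: 39→50, due 43, tardiness 7
Shipment 6: 50→66, due 24, tardiness 42
Maximum = 42.

42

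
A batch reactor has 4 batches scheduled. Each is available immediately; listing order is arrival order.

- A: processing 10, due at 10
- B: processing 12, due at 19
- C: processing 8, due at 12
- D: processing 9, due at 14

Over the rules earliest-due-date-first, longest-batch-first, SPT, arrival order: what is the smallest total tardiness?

39

EDD (increasing due date): A C D B.
A: 0→10, due 10, tardiness 0
C: 10→18, due 12, tardiness 6
D: 18→27, due 14, tardiness 13
B: 27→39, due 19, tardiness 20
Sum = 0+6+13+20 = 39.
LPT (decreasing processing time): B A D C.
B: 0→12, due 19, tardiness 0
A: 12→22, due 10, tardiness 12
D: 22→31, due 14, tardiness 17
C: 31→39, due 12, tardiness 27
Sum = 0+12+17+27 = 56.
SPT (increasing processing time): C D A B.
C: 0→8, due 12, tardiness 0
D: 8→17, due 14, tardiness 3
A: 17→27, due 10, tardiness 17
B: 27→39, due 19, tardiness 20
Sum = 0+3+17+20 = 40.
FIFO (arrival order): A B C D.
A: 0→10, due 10, tardiness 0
B: 10→22, due 19, tardiness 3
C: 22→30, due 12, tardiness 18
D: 30→39, due 14, tardiness 25
Sum = 0+3+18+25 = 46.
EDD 39, LPT 56, SPT 40, FIFO 46 → minimum 39.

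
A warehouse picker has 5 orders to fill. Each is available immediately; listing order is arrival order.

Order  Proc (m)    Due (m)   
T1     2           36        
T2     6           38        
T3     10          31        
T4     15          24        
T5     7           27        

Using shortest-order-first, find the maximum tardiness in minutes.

SPT (increasing processing time): T1 T2 T5 T3 T4.
T1: 0→2, due 36, tardiness 0
T2: 2→8, due 38, tardiness 0
T5: 8→15, due 27, tardiness 0
T3: 15→25, due 31, tardiness 0
T4: 25→40, due 24, tardiness 16
Maximum = 16.

16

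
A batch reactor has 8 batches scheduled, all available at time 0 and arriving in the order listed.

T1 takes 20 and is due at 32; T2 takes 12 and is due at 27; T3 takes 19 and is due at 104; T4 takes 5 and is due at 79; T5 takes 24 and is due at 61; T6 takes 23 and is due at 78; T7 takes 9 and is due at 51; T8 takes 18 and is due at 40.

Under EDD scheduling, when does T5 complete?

83

EDD (increasing due date): T2 T1 T8 T7 T5 T6 T4 T3.
T2: 0→12
T1: 12→32
T8: 32→50
T7: 50→59
T5: 59→83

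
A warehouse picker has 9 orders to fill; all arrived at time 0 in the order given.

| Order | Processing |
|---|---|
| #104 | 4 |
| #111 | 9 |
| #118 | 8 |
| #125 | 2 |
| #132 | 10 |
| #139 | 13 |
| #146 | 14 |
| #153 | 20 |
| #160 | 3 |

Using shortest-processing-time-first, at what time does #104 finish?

9

SPT (increasing processing time): #125 #160 #104 #118 #111 #132 #139 #146 #153.
#125: 0→2
#160: 2→5
#104: 5→9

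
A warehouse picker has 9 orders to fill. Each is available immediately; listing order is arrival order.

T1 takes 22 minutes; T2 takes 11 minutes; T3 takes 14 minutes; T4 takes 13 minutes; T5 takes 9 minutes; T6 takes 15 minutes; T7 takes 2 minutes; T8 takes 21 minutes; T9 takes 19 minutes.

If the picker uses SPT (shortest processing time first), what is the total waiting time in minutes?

SPT (increasing processing time): T7 T5 T2 T4 T3 T6 T9 T8 T1.
T7: waits 0, runs 0→2
T5: waits 2, runs 2→11
T2: waits 11, runs 11→22
T4: waits 22, runs 22→35
T3: waits 35, runs 35→49
T6: waits 49, runs 49→64
T9: waits 64, runs 64→83
T8: waits 83, runs 83→104
T1: waits 104, runs 104→126
Sum = 0+2+11+22+35+49+64+83+104 = 370.

370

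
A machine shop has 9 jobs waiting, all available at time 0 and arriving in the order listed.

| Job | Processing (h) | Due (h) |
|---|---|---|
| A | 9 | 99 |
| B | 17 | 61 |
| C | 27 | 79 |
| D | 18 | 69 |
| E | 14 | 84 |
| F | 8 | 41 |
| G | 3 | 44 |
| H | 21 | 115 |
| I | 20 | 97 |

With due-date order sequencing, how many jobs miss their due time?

EDD (increasing due date): F G B D C E I A H.
F: 0→8, due 41, tardiness 0
G: 8→11, due 44, tardiness 0
B: 11→28, due 61, tardiness 0
D: 28→46, due 69, tardiness 0
C: 46→73, due 79, tardiness 0
E: 73→87, due 84, tardiness 3
I: 87→107, due 97, tardiness 10
A: 107→116, due 99, tardiness 17
H: 116→137, due 115, tardiness 22
Late jobs: 4.

4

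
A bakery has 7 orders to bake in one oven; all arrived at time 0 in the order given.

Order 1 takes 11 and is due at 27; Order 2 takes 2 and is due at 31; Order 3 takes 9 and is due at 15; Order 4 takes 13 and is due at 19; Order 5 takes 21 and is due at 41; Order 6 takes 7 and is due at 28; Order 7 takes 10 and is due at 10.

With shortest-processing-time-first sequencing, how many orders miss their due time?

5

SPT (increasing processing time): Order 2 Order 6 Order 3 Order 7 Order 1 Order 4 Order 5.
Order 2: 0→2, due 31, tardiness 0
Order 6: 2→9, due 28, tardiness 0
Order 3: 9→18, due 15, tardiness 3
Order 7: 18→28, due 10, tardiness 18
Order 1: 28→39, due 27, tardiness 12
Order 4: 39→52, due 19, tardiness 33
Order 5: 52→73, due 41, tardiness 32
Late orders: 5.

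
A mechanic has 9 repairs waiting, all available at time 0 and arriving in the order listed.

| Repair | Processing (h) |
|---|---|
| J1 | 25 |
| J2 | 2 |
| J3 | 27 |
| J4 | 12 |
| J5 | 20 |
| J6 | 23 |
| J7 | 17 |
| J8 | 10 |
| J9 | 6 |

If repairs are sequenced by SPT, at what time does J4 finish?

30

SPT (increasing processing time): J2 J9 J8 J4 J7 J5 J6 J1 J3.
J2: 0→2
J9: 2→8
J8: 8→18
J4: 18→30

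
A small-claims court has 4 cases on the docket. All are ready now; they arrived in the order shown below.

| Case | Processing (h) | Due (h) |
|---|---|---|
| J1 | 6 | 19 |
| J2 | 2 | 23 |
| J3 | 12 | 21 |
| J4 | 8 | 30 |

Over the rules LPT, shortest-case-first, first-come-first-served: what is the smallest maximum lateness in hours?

LPT (decreasing processing time): J3 J4 J1 J2.
J3: 0→12, due 21, lateness -9
J4: 12→20, due 30, lateness -10
J1: 20→26, due 19, lateness 7
J2: 26→28, due 23, lateness 5
Maximum = 7.
SPT (increasing processing time): J2 J1 J4 J3.
J2: 0→2, due 23, lateness -21
J1: 2→8, due 19, lateness -11
J4: 8→16, due 30, lateness -14
J3: 16→28, due 21, lateness 7
Maximum = 7.
FIFO (arrival order): J1 J2 J3 J4.
J1: 0→6, due 19, lateness -13
J2: 6→8, due 23, lateness -15
J3: 8→20, due 21, lateness -1
J4: 20→28, due 30, lateness -2
Maximum = -1.
LPT 7, SPT 7, FIFO -1 → minimum -1.

-1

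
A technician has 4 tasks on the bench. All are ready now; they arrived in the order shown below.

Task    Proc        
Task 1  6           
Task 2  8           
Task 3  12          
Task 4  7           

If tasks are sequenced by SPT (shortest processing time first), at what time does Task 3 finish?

SPT (increasing processing time): Task 1 Task 4 Task 2 Task 3.
Task 1: 0→6
Task 4: 6→13
Task 2: 13→21
Task 3: 21→33

33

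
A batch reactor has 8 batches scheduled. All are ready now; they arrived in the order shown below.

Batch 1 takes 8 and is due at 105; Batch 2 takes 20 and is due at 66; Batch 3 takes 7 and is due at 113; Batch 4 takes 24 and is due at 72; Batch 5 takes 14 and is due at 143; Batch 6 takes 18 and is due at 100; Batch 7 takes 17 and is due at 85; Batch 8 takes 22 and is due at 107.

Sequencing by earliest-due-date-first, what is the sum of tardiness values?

EDD (increasing due date): Batch 2 Batch 4 Batch 7 Batch 6 Batch 1 Batch 8 Batch 3 Batch 5.
Batch 2: 0→20, due 66, tardiness 0
Batch 4: 20→44, due 72, tardiness 0
Batch 7: 44→61, due 85, tardiness 0
Batch 6: 61→79, due 100, tardiness 0
Batch 1: 79→87, due 105, tardiness 0
Batch 8: 87→109, due 107, tardiness 2
Batch 3: 109→116, due 113, tardiness 3
Batch 5: 116→130, due 143, tardiness 0
Sum = 0+0+0+0+0+2+3+0 = 5.

5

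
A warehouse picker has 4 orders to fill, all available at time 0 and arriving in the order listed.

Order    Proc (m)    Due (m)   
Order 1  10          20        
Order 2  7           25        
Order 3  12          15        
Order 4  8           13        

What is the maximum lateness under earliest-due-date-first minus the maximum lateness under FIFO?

-12

EDD (increasing due date): Order 4 Order 3 Order 1 Order 2.
Order 4: 0→8, due 13, lateness -5
Order 3: 8→20, due 15, lateness 5
Order 1: 20→30, due 20, lateness 10
Order 2: 30→37, due 25, lateness 12
Maximum = 12.
FIFO (arrival order): Order 1 Order 2 Order 3 Order 4.
Order 1: 0→10, due 20, lateness -10
Order 2: 10→17, due 25, lateness -8
Order 3: 17→29, due 15, lateness 14
Order 4: 29→37, due 13, lateness 24
Maximum = 24.
Difference = 12 − 24 = -12.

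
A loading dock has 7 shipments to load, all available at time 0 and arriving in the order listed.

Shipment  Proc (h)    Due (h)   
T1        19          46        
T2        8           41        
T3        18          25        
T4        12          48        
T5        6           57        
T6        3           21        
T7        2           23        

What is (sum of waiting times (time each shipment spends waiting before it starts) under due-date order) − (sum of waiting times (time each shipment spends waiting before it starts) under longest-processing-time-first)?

-117

EDD (increasing due date): T6 T7 T3 T2 T1 T4 T5.
T6: waits 0, runs 0→3
T7: waits 3, runs 3→5
T3: waits 5, runs 5→23
T2: waits 23, runs 23→31
T1: waits 31, runs 31→50
T4: waits 50, runs 50→62
T5: waits 62, runs 62→68
Sum = 0+3+5+23+31+50+62 = 174.
LPT (decreasing processing time): T1 T3 T4 T2 T5 T6 T7.
T1: waits 0, runs 0→19
T3: waits 19, runs 19→37
T4: waits 37, runs 37→49
T2: waits 49, runs 49→57
T5: waits 57, runs 57→63
T6: waits 63, runs 63→66
T7: waits 66, runs 66→68
Sum = 0+19+37+49+57+63+66 = 291.
Difference = 174 − 291 = -117.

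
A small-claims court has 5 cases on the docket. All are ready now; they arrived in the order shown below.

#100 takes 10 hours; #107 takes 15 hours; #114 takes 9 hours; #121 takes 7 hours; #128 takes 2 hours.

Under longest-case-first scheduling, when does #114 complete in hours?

34

LPT (decreasing processing time): #107 #100 #114 #121 #128.
#107: 0→15
#100: 15→25
#114: 25→34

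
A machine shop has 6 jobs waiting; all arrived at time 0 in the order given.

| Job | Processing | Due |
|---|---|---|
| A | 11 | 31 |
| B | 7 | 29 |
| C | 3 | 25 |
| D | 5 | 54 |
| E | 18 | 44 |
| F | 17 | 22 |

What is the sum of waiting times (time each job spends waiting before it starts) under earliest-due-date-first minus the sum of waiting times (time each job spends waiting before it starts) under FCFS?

EDD (increasing due date): F C B A E D.
F: waits 0, runs 0→17
C: waits 17, runs 17→20
B: waits 20, runs 20→27
A: waits 27, runs 27→38
E: waits 38, runs 38→56
D: waits 56, runs 56→61
Sum = 0+17+20+27+38+56 = 158.
FIFO (arrival order): A B C D E F.
A: waits 0, runs 0→11
B: waits 11, runs 11→18
C: waits 18, runs 18→21
D: waits 21, runs 21→26
E: waits 26, runs 26→44
F: waits 44, runs 44→61
Sum = 0+11+18+21+26+44 = 120.
Difference = 158 − 120 = 38.

38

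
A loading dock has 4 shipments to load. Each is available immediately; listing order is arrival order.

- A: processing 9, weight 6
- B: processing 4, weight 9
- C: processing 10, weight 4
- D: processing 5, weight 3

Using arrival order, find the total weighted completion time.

FIFO (arrival order): A B C D.
A: finishes 9, weight 6, w·C = 54
B: finishes 13, weight 9, w·C = 117
C: finishes 23, weight 4, w·C = 92
D: finishes 28, weight 3, w·C = 84
Sum = 54+117+92+84 = 347.

347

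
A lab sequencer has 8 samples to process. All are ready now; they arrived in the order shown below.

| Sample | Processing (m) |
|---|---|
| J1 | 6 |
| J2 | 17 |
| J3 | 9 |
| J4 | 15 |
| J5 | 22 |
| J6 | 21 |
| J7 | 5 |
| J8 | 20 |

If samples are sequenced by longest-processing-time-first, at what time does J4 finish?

LPT (decreasing processing time): J5 J6 J8 J2 J4 J3 J1 J7.
J5: 0→22
J6: 22→43
J8: 43→63
J2: 63→80
J4: 80→95

95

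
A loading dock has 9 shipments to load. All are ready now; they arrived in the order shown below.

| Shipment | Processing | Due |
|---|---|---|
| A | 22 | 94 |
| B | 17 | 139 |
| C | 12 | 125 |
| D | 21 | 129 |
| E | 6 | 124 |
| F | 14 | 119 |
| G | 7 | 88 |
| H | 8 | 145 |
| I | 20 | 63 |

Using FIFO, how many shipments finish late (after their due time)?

FIFO (arrival order): A B C D E F G H I.
A: 0→22, due 94, tardiness 0
B: 22→39, due 139, tardiness 0
C: 39→51, due 125, tardiness 0
D: 51→72, due 129, tardiness 0
E: 72→78, due 124, tardiness 0
F: 78→92, due 119, tardiness 0
G: 92→99, due 88, tardiness 11
H: 99→107, due 145, tardiness 0
I: 107→127, due 63, tardiness 64
Late shipments: 2.

2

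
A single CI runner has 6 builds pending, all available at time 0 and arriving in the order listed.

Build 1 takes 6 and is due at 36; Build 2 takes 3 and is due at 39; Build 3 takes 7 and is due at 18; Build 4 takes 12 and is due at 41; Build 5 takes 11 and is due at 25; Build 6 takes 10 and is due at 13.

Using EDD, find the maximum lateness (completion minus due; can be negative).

EDD (increasing due date): Build 6 Build 3 Build 5 Build 1 Build 2 Build 4.
Build 6: 0→10, due 13, lateness -3
Build 3: 10→17, due 18, lateness -1
Build 5: 17→28, due 25, lateness 3
Build 1: 28→34, due 36, lateness -2
Build 2: 34→37, due 39, lateness -2
Build 4: 37→49, due 41, lateness 8
Maximum = 8.

8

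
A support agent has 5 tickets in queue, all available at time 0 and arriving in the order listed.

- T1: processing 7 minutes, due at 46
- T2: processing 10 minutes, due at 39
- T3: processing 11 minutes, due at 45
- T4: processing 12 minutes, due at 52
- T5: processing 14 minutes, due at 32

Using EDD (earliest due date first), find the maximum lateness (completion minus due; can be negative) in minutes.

EDD (increasing due date): T5 T2 T3 T1 T4.
T5: 0→14, due 32, lateness -18
T2: 14→24, due 39, lateness -15
T3: 24→35, due 45, lateness -10
T1: 35→42, due 46, lateness -4
T4: 42→54, due 52, lateness 2
Maximum = 2.

2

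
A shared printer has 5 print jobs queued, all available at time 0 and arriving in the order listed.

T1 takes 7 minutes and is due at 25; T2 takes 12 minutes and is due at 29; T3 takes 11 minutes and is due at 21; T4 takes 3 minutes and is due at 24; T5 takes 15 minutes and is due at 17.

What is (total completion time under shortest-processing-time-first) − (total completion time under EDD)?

SPT (increasing processing time): T4 T1 T3 T2 T5.
T4: 0→3
T1: 3→10
T3: 10→21
T2: 21→33
T5: 33→48
Sum = 3+10+21+33+48 = 115.
EDD (increasing due date): T5 T3 T4 T1 T2.
T5: 0→15
T3: 15→26
T4: 26→29
T1: 29→36
T2: 36→48
Sum = 15+26+29+36+48 = 154.
Difference = 115 − 154 = -39.

-39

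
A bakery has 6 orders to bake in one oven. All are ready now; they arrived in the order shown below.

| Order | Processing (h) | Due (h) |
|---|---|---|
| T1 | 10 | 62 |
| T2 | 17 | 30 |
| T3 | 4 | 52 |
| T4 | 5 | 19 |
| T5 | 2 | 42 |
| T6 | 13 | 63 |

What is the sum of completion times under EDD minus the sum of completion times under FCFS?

EDD (increasing due date): T4 T2 T5 T3 T1 T6.
T4: 0→5
T2: 5→22
T5: 22→24
T3: 24→28
T1: 28→38
T6: 38→51
Sum = 5+22+24+28+38+51 = 168.
FIFO (arrival order): T1 T2 T3 T4 T5 T6.
T1: 0→10
T2: 10→27
T3: 27→31
T4: 31→36
T5: 36→38
T6: 38→51
Sum = 10+27+31+36+38+51 = 193.
Difference = 168 − 193 = -25.

-25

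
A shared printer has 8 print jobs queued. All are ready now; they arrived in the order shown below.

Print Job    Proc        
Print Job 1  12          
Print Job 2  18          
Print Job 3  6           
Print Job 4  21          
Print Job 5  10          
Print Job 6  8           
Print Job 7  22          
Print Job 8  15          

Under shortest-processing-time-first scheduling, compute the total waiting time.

290

SPT (increasing processing time): Print Job 3 Print Job 6 Print Job 5 Print Job 1 Print Job 8 Print Job 2 Print Job 4 Print Job 7.
Print Job 3: waits 0, runs 0→6
Print Job 6: waits 6, runs 6→14
Print Job 5: waits 14, runs 14→24
Print Job 1: waits 24, runs 24→36
Print Job 8: waits 36, runs 36→51
Print Job 2: waits 51, runs 51→69
Print Job 4: waits 69, runs 69→90
Print Job 7: waits 90, runs 90→112
Sum = 0+6+14+24+36+51+69+90 = 290.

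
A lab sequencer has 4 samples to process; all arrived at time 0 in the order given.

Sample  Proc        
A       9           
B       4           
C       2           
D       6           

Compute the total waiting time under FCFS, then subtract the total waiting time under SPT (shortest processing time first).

FIFO (arrival order): A B C D.
A: waits 0, runs 0→9
B: waits 9, runs 9→13
C: waits 13, runs 13→15
D: waits 15, runs 15→21
Sum = 0+9+13+15 = 37.
SPT (increasing processing time): C B D A.
C: waits 0, runs 0→2
B: waits 2, runs 2→6
D: waits 6, runs 6→12
A: waits 12, runs 12→21
Sum = 0+2+6+12 = 20.
Difference = 37 − 20 = 17.

17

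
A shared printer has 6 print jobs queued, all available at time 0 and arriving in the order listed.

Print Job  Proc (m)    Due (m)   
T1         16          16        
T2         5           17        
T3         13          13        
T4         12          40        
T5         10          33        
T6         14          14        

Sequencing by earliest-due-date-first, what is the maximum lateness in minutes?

31

EDD (increasing due date): T3 T6 T1 T2 T5 T4.
T3: 0→13, due 13, lateness 0
T6: 13→27, due 14, lateness 13
T1: 27→43, due 16, lateness 27
T2: 43→48, due 17, lateness 31
T5: 48→58, due 33, lateness 25
T4: 58→70, due 40, lateness 30
Maximum = 31.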